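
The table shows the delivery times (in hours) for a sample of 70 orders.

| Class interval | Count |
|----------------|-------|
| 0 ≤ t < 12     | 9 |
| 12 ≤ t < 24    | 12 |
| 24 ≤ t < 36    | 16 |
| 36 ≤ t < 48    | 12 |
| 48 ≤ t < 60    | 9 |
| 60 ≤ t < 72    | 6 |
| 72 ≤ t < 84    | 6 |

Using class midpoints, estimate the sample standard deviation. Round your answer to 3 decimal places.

Midpoints: 6, 18, 30, 42, 54, 66, 78
n = 70, Σfm = 2604, mean = 37.2000
Σfm² = 128664
Σf(m − x̄)² = Σfm² − (Σfm)²/n = 128664 − 2604²/70 = 31795.2000
Sample variance = 31795.2000 / 69 = 460.8000
Standard deviation = √460.8000 = 21.4663

21.466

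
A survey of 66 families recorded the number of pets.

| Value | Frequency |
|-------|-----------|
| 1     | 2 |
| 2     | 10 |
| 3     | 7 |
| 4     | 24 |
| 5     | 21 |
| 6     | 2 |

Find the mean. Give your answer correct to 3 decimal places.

Values: 1, 2, 3, 4, 5, 6
Σfx = 2×1 + 10×2 + 7×3 + 24×4 + 21×5 + 2×6 = 256
n = Σf = 66
Mean = 256 / 66 = 3.8788

3.879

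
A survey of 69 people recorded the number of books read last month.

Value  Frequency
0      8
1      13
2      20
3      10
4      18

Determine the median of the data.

Cumulative frequencies: 8, 21, 41, 51, 69
n = 69, so the median is the value in position (n+1)/2 = 35.
Position 35 falls at value 2.

2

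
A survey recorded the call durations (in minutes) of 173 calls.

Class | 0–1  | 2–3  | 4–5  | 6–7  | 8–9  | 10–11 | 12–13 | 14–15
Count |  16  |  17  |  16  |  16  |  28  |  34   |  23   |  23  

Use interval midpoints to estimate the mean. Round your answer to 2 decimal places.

Midpoints: 0.5, 2.5, 4.5, 6.5, 8.5, 10.5, 12.5, 14.5
Σfm = 16×0.5 + 17×2.5 + 16×4.5 + 16×6.5 + 28×8.5 + 34×10.5 + 23×12.5 + 23×14.5 = 1442.5
n = Σf = 173
Mean = 1442.5 / 173 = 8.3382

8.34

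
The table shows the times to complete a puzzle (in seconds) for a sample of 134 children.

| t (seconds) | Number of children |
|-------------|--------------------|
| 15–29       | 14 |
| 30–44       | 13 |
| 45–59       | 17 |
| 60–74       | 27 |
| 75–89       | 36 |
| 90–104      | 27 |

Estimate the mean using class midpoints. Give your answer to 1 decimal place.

67.6

Midpoints: 22, 37, 52, 67, 82, 97
Σfm = 14×22 + 13×37 + 17×52 + 27×67 + 36×82 + 27×97 = 9053
n = Σf = 134
Mean = 9053 / 134 = 67.5597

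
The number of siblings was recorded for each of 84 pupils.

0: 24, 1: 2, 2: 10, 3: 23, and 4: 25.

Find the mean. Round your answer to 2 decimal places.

2.27

Values: 0, 1, 2, 3, 4
Σfx = 24×0 + 2×1 + 10×2 + 23×3 + 25×4 = 191
n = Σf = 84
Mean = 191 / 84 = 2.2738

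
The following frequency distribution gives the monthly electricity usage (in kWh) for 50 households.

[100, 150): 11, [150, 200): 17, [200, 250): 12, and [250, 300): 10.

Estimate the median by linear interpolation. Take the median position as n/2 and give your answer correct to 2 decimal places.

191.18

Cumulative frequencies: 11, 28, 40, 50
n = 50; position = n/2 = 25.
This falls in the class [150, 200): L = 150, F = 11, f = 17, h = 50.
Median ≈ 150 + ((25 − 11) / 17) × 50 = 191.1765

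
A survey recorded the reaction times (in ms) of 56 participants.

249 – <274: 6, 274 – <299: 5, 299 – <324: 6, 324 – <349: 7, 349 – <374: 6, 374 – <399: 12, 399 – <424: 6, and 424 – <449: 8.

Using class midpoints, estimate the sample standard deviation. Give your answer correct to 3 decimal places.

Midpoints: 261.5, 286.5, 311.5, 336.5, 361.5, 386.5, 411.5, 436.5
n = 56, Σfm = 19994, mean = 357.0357
Σfm² = 7312456
Σf(m − x̄)² = Σfm² − (Σfm)²/n = 7312456 − 19994²/56 = 173883.9286
Sample variance = 173883.9286 / 55 = 3161.5260
Standard deviation = √3161.5260 = 56.2274

56.227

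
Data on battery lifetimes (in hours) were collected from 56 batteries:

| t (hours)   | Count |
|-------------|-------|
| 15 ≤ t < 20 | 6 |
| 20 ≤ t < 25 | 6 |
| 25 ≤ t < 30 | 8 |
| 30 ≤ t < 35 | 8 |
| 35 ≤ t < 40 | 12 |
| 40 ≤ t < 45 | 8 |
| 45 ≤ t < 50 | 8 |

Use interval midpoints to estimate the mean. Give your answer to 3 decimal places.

33.750

Midpoints: 17.5, 22.5, 27.5, 32.5, 37.5, 42.5, 47.5
Σfm = 6×17.5 + 6×22.5 + 8×27.5 + 8×32.5 + 12×37.5 + 8×42.5 + 8×47.5 = 1890
n = Σf = 56
Mean = 1890 / 56 = 33.7500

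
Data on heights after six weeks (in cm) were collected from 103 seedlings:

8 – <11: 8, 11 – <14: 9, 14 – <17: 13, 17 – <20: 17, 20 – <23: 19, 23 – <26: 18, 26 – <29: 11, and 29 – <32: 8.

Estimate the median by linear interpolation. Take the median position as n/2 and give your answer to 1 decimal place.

20.7

Cumulative frequencies: 8, 17, 30, 47, 66, 84, 95, 103
n = 103; position = n/2 = 51.5.
This falls in the class 20 – <23: L = 20, F = 47, f = 19, h = 3.
Median ≈ 20 + ((51.5 − 47) / 19) × 3 = 20.7105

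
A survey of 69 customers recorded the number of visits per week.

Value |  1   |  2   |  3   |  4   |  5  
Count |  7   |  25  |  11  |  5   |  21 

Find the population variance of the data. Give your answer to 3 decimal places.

2.045

Values: 1, 2, 3, 4, 5
n = 69, Σfx = 215, mean = 3.1159
Σfx² = 811
Σf(x − x̄)² = Σfx² − (Σfx)²/n = 811 − 215²/69 = 141.0725
Population variance = 141.0725 / 69 = 2.0445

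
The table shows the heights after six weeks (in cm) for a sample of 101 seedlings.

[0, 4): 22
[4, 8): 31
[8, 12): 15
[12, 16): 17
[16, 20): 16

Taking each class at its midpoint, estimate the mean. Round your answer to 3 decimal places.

8.970

Midpoints: 2, 6, 10, 14, 18
Σfm = 22×2 + 31×6 + 15×10 + 17×14 + 16×18 = 906
n = Σf = 101
Mean = 906 / 101 = 8.9703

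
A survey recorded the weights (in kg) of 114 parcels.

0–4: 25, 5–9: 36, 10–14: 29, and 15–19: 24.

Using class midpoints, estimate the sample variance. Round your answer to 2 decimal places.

Midpoints: 2, 7, 12, 17
n = 114, Σfm = 1058, mean = 9.2807
Σfm² = 12976
Σf(m − x̄)² = Σfm² − (Σfm)²/n = 12976 − 1058²/114 = 3157.0175
Sample variance = 3157.0175 / 113 = 27.9382

27.94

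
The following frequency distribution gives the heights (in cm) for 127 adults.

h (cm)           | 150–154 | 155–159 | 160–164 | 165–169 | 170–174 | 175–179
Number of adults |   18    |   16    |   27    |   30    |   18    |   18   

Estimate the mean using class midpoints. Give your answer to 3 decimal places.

164.677

Midpoints: 152, 157, 162, 167, 172, 177
Σfm = 18×152 + 16×157 + 27×162 + 30×167 + 18×172 + 18×177 = 20914
n = Σf = 127
Mean = 20914 / 127 = 164.6772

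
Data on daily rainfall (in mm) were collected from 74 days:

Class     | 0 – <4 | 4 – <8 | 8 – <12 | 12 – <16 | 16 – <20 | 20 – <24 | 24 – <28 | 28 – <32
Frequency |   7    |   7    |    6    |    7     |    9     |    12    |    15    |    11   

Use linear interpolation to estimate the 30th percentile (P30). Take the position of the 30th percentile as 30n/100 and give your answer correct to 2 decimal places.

13.26

Cumulative frequencies: 7, 14, 20, 27, 36, 48, 63, 74
n = 74; position = 30n/100 = 22.2.
This falls in the class 12 – <16: L = 12, F = 20, f = 7, h = 4.
30th percentile ≈ 12 + ((22.2 − 20) / 7) × 4 = 13.2571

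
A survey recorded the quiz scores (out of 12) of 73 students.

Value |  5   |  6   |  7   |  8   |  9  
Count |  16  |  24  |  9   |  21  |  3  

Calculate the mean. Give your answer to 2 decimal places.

Values: 5, 6, 7, 8, 9
Σfx = 16×5 + 24×6 + 9×7 + 21×8 + 3×9 = 482
n = Σf = 73
Mean = 482 / 73 = 6.6027

6.60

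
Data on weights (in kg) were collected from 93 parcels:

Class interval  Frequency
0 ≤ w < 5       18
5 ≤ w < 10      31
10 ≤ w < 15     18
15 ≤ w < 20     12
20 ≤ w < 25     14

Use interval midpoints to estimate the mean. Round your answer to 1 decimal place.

11.0

Midpoints: 2.5, 7.5, 12.5, 17.5, 22.5
Σfm = 18×2.5 + 31×7.5 + 18×12.5 + 12×17.5 + 14×22.5 = 1027.5
n = Σf = 93
Mean = 1027.5 / 93 = 11.0484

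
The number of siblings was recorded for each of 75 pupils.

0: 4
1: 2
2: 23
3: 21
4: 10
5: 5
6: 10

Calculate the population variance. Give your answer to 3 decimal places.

Values: 0, 1, 2, 3, 4, 5, 6
n = 75, Σfx = 236, mean = 3.1467
Σfx² = 928
Σf(x − x̄)² = Σfx² − (Σfx)²/n = 928 − 236²/75 = 185.3867
Population variance = 185.3867 / 75 = 2.4718

2.472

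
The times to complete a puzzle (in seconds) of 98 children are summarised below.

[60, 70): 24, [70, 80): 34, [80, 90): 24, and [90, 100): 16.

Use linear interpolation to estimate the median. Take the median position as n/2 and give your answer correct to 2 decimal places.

77.35

Cumulative frequencies: 24, 58, 82, 98
n = 98; position = n/2 = 49.
This falls in the class [70, 80): L = 70, F = 24, f = 34, h = 10.
Median ≈ 70 + ((49 − 24) / 34) × 10 = 77.3529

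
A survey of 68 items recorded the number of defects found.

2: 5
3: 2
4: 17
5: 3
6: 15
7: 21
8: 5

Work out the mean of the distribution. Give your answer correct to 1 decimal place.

5.5

Values: 2, 3, 4, 5, 6, 7, 8
Σfx = 5×2 + 2×3 + 17×4 + 3×5 + 15×6 + 21×7 + 5×8 = 376
n = Σf = 68
Mean = 376 / 68 = 5.5294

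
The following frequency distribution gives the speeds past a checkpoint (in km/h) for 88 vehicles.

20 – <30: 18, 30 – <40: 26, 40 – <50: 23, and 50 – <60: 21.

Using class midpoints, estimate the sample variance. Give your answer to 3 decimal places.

Midpoints: 25, 35, 45, 55
n = 88, Σfm = 3550, mean = 40.3409
Σfm² = 153200
Σf(m − x̄)² = Σfm² − (Σfm)²/n = 153200 − 3550²/88 = 9989.7727
Sample variance = 9989.7727 / 87 = 114.8250

114.825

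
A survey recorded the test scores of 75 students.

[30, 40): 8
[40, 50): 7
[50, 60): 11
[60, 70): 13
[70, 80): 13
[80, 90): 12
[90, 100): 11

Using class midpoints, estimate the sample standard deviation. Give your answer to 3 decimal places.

Midpoints: 35, 45, 55, 65, 75, 85, 95
n = 75, Σfm = 5085, mean = 67.8000
Σfm² = 371275
Σf(m − x̄)² = Σfm² − (Σfm)²/n = 371275 − 5085²/75 = 26512.0000
Sample variance = 26512.0000 / 74 = 358.2703
Standard deviation = √358.2703 = 18.9280

18.928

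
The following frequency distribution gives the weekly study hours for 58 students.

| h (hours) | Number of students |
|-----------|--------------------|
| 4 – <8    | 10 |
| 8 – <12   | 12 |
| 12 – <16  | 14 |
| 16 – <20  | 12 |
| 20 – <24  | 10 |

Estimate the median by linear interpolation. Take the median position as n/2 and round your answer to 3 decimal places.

Cumulative frequencies: 10, 22, 36, 48, 58
n = 58; position = n/2 = 29.
This falls in the class 12 – <16: L = 12, F = 22, f = 14, h = 4.
Median ≈ 12 + ((29 − 22) / 14) × 4 = 14.0000

14.000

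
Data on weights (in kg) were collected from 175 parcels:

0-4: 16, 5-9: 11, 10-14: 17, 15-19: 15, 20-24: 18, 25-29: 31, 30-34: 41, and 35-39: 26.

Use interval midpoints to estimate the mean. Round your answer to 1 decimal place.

23.3

Midpoints: 2, 7, 12, 17, 22, 27, 32, 37
Σfm = 16×2 + 11×7 + 17×12 + 15×17 + 18×22 + 31×27 + 41×32 + 26×37 = 4075
n = Σf = 175
Mean = 4075 / 175 = 23.2857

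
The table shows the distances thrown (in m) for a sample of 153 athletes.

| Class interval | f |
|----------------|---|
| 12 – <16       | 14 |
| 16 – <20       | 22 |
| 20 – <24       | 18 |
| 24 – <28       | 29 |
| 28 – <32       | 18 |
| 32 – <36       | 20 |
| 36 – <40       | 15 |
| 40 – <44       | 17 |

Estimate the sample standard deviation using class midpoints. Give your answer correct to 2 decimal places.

8.63

Midpoints: 14, 18, 22, 26, 30, 34, 38, 42
n = 153, Σfm = 4246, mean = 27.7516
Σfm² = 129156
Σf(m − x̄)² = Σfm² − (Σfm)²/n = 129156 − 4246²/153 = 11322.5621
Sample variance = 11322.5621 / 152 = 74.4905
Standard deviation = √74.4905 = 8.6308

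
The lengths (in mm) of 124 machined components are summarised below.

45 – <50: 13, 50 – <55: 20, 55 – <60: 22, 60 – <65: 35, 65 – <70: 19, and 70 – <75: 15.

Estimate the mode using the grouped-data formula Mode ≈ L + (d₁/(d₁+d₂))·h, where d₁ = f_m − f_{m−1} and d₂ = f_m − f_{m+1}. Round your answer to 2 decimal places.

62.24

Modal class: 60 – <65 (highest frequency 35).
d₁ = 35 − 22 = 13, d₂ = 35 − 19 = 16
Mode ≈ 60 + (13/(13+16)) × 5 = 60 + 2.2414 = 62.2414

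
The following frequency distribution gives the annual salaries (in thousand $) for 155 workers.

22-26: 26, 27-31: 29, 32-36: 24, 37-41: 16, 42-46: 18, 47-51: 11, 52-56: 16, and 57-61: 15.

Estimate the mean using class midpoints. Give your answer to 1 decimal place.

38.6

Midpoints: 24, 29, 34, 39, 44, 49, 54, 59
Σfm = 26×24 + 29×29 + 24×34 + 16×39 + 18×44 + 11×49 + 16×54 + 15×59 = 5985
n = Σf = 155
Mean = 5985 / 155 = 38.6129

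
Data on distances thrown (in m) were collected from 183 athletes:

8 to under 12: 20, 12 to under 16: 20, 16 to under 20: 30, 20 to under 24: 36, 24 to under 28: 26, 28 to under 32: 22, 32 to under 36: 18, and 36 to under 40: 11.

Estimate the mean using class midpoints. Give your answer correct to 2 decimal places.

22.83

Midpoints: 10, 14, 18, 22, 26, 30, 34, 38
Σfm = 20×10 + 20×14 + 30×18 + 36×22 + 26×26 + 22×30 + 18×34 + 11×38 = 4178
n = Σf = 183
Mean = 4178 / 183 = 22.8306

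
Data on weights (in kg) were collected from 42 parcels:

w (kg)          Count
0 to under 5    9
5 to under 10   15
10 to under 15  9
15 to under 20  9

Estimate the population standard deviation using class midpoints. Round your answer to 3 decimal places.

5.249

Midpoints: 2.5, 7.5, 12.5, 17.5
n = 42, Σfm = 405, mean = 9.6429
Σfm² = 5062.5
Σf(m − x̄)² = Σfm² − (Σfm)²/n = 5062.5 − 405²/42 = 1157.1429
Population variance = 1157.1429 / 42 = 27.5510
Standard deviation = √27.5510 = 5.2489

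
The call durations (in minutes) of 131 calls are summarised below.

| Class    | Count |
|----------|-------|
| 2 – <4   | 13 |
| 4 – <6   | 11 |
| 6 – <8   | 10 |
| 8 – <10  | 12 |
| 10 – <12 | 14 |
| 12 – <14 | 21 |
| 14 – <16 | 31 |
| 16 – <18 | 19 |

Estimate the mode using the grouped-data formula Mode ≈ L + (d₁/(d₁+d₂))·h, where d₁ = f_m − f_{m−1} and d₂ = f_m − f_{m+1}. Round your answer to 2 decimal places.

14.91

Modal class: 14 – <16 (highest frequency 31).
d₁ = 31 − 21 = 10, d₂ = 31 − 19 = 12
Mode ≈ 14 + (10/(10+12)) × 2 = 14 + 0.9091 = 14.9091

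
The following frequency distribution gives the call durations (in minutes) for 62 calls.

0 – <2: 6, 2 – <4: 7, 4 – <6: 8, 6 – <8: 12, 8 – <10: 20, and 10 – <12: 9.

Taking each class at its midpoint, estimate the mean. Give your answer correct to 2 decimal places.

6.94

Midpoints: 1, 3, 5, 7, 9, 11
Σfm = 6×1 + 7×3 + 8×5 + 12×7 + 20×9 + 9×11 = 430
n = Σf = 62
Mean = 430 / 62 = 6.9355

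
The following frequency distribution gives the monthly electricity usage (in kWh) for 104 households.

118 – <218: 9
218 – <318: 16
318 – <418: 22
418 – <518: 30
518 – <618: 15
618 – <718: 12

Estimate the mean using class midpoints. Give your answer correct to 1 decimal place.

427.6

Midpoints: 168, 268, 368, 468, 568, 668
Σfm = 9×168 + 16×268 + 22×368 + 30×468 + 15×568 + 12×668 = 44472
n = Σf = 104
Mean = 44472 / 104 = 427.6154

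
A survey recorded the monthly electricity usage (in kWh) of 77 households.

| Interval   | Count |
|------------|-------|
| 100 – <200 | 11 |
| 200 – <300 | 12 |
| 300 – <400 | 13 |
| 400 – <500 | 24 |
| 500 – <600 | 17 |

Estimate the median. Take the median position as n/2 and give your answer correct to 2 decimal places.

Cumulative frequencies: 11, 23, 36, 60, 77
n = 77; position = n/2 = 38.5.
This falls in the class 400 – <500: L = 400, F = 36, f = 24, h = 100.
Median ≈ 400 + ((38.5 − 36) / 24) × 100 = 410.4167

410.42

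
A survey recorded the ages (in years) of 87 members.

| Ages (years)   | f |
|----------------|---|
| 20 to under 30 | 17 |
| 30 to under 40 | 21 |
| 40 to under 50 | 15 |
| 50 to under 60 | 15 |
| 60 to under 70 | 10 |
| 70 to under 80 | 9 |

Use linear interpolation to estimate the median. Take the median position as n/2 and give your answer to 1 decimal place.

Cumulative frequencies: 17, 38, 53, 68, 78, 87
n = 87; position = n/2 = 43.5.
This falls in the class 40 to under 50: L = 40, F = 38, f = 15, h = 10.
Median ≈ 40 + ((43.5 − 38) / 15) × 10 = 43.6667

43.7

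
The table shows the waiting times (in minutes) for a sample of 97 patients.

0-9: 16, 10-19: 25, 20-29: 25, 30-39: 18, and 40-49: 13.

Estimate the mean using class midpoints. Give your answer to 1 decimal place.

23.2

Midpoints: 4.5, 14.5, 24.5, 34.5, 44.5
Σfm = 16×4.5 + 25×14.5 + 25×24.5 + 18×34.5 + 13×44.5 = 2246.5
n = Σf = 97
Mean = 2246.5 / 97 = 23.1598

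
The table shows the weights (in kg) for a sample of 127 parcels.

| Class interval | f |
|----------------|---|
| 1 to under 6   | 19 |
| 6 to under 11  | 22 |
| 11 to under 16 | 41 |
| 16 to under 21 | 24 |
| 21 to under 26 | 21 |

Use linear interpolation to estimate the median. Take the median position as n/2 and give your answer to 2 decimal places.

Cumulative frequencies: 19, 41, 82, 106, 127
n = 127; position = n/2 = 63.5.
This falls in the class 11 to under 16: L = 11, F = 41, f = 41, h = 5.
Median ≈ 11 + ((63.5 − 41) / 41) × 5 = 13.7439

13.74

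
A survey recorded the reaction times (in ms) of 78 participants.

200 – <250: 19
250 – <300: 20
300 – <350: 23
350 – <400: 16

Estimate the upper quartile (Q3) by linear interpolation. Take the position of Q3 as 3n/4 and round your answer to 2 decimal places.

Cumulative frequencies: 19, 39, 62, 78
n = 78; position = 3n/4 = 58.5.
This falls in the class 300 – <350: L = 300, F = 39, f = 23, h = 50.
Upper quartile ≈ 300 + ((58.5 − 39) / 23) × 50 = 342.3913

342.39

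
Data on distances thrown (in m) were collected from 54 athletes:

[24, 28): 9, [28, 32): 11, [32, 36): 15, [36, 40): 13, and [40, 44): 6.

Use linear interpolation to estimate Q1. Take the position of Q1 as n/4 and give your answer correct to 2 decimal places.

29.64

Cumulative frequencies: 9, 20, 35, 48, 54
n = 54; position = n/4 = 13.5.
This falls in the class [28, 32): L = 28, F = 9, f = 11, h = 4.
Lower quartile ≈ 28 + ((13.5 − 9) / 11) × 4 = 29.6364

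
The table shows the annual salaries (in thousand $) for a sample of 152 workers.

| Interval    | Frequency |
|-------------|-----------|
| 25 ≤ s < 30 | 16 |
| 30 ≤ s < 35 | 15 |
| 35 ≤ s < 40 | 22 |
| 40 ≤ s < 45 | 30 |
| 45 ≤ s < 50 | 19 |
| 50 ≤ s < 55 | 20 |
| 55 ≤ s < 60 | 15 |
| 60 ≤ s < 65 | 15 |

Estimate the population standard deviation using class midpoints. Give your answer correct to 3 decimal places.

10.521

Midpoints: 27.5, 32.5, 37.5, 42.5, 47.5, 52.5, 57.5, 62.5
n = 152, Σfm = 6780, mean = 44.6053
Σfm² = 319250
Σf(m − x̄)² = Σfm² − (Σfm)²/n = 319250 − 6780²/152 = 16826.3158
Population variance = 16826.3158 / 152 = 110.6994
Standard deviation = √110.6994 = 10.5214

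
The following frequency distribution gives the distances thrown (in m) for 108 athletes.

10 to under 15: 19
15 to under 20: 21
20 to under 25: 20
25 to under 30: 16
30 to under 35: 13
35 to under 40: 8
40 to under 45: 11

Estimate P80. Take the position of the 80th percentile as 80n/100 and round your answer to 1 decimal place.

Cumulative frequencies: 19, 40, 60, 76, 89, 97, 108
n = 108; position = 80n/100 = 86.4.
This falls in the class 30 to under 35: L = 30, F = 76, f = 13, h = 5.
80th percentile ≈ 30 + ((86.4 − 76) / 13) × 5 = 34.0000

34.0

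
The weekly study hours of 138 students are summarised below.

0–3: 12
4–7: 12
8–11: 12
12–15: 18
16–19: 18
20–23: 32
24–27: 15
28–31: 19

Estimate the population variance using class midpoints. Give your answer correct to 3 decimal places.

Midpoints: 1.5, 5.5, 9.5, 13.5, 17.5, 21.5, 25.5, 29.5
n = 138, Σfm = 2387, mean = 17.2971
Σfm² = 51346.5
Σf(m − x̄)² = Σfm² − (Σfm)²/n = 51346.5 − 2387²/138 = 10058.3188
Population variance = 10058.3188 / 138 = 72.8864

72.886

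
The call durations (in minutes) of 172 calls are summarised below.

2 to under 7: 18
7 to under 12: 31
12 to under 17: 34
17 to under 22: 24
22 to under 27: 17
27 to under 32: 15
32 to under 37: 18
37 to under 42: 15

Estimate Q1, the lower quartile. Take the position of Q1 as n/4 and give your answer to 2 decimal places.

11.03

Cumulative frequencies: 18, 49, 83, 107, 124, 139, 157, 172
n = 172; position = n/4 = 43.
This falls in the class 7 to under 12: L = 7, F = 18, f = 31, h = 5.
Lower quartile ≈ 7 + ((43 − 18) / 31) × 5 = 11.0323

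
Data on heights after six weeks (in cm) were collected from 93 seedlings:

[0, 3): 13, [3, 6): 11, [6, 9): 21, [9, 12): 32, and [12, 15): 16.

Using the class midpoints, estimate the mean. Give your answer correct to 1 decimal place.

Midpoints: 1.5, 4.5, 7.5, 10.5, 13.5
Σfm = 13×1.5 + 11×4.5 + 21×7.5 + 32×10.5 + 16×13.5 = 778.5
n = Σf = 93
Mean = 778.5 / 93 = 8.3710

8.4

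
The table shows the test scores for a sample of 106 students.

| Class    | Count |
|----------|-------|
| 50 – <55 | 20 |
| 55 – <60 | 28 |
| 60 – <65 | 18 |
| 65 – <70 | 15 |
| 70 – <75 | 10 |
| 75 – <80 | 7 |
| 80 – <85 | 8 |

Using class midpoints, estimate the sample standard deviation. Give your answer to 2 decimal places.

Midpoints: 52.5, 57.5, 62.5, 67.5, 72.5, 77.5, 82.5
n = 106, Σfm = 6725, mean = 63.4434
Σfm² = 435412.5
Σf(m − x̄)² = Σfm² − (Σfm)²/n = 435412.5 − 6725²/106 = 8755.6604
Sample variance = 8755.6604 / 105 = 83.3872
Standard deviation = √83.3872 = 9.1317

9.13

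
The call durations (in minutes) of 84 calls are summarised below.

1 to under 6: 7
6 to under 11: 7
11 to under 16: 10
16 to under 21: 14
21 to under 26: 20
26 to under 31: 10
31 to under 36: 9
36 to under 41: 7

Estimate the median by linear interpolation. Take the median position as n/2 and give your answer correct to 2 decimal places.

Cumulative frequencies: 7, 14, 24, 38, 58, 68, 77, 84
n = 84; position = n/2 = 42.
This falls in the class 21 to under 26: L = 21, F = 38, f = 20, h = 5.
Median ≈ 21 + ((42 − 38) / 20) × 5 = 22.0000

22.00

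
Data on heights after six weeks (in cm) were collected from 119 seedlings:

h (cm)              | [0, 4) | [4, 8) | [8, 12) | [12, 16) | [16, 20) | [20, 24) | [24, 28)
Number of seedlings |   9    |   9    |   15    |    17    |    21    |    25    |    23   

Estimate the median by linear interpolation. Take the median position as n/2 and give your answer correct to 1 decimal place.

Cumulative frequencies: 9, 18, 33, 50, 71, 96, 119
n = 119; position = n/2 = 59.5.
This falls in the class [16, 20): L = 16, F = 50, f = 21, h = 4.
Median ≈ 16 + ((59.5 − 50) / 21) × 4 = 17.8095

17.8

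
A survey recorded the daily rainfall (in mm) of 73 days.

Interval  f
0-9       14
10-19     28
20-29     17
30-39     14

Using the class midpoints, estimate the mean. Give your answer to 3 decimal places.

18.747

Midpoints: 4.5, 14.5, 24.5, 34.5
Σfm = 14×4.5 + 28×14.5 + 17×24.5 + 14×34.5 = 1368.5
n = Σf = 73
Mean = 1368.5 / 73 = 18.7466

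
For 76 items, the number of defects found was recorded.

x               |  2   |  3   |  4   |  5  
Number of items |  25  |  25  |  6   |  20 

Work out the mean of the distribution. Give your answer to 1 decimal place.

Values: 2, 3, 4, 5
Σfx = 25×2 + 25×3 + 6×4 + 20×5 = 249
n = Σf = 76
Mean = 249 / 76 = 3.2763

3.3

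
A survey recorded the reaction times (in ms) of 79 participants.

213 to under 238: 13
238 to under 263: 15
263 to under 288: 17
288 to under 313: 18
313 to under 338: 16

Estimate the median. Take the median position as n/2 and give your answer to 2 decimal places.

Cumulative frequencies: 13, 28, 45, 63, 79
n = 79; position = n/2 = 39.5.
This falls in the class 263 to under 288: L = 263, F = 28, f = 17, h = 25.
Median ≈ 263 + ((39.5 − 28) / 17) × 25 = 279.9118

279.91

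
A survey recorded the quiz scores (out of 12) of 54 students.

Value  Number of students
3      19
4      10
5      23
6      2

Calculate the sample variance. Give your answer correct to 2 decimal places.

0.92

Values: 3, 4, 5, 6
n = 54, Σfx = 224, mean = 4.1481
Σfx² = 978
Σf(x − x̄)² = Σfx² − (Σfx)²/n = 978 − 224²/54 = 48.8148
Sample variance = 48.8148 / 53 = 0.9210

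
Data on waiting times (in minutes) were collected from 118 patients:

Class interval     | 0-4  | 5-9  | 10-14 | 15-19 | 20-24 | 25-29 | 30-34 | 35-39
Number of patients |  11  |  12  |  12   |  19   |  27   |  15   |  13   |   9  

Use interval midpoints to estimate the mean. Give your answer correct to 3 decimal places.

Midpoints: 2, 7, 12, 17, 22, 27, 32, 37
Σfm = 11×2 + 12×7 + 12×12 + 19×17 + 27×22 + 15×27 + 13×32 + 9×37 = 2321
n = Σf = 118
Mean = 2321 / 118 = 19.6695

19.669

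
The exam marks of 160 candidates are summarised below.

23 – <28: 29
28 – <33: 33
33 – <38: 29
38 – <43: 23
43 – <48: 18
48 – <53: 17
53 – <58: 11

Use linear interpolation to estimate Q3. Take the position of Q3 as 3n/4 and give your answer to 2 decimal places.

Cumulative frequencies: 29, 62, 91, 114, 132, 149, 160
n = 160; position = 3n/4 = 120.
This falls in the class 43 – <48: L = 43, F = 114, f = 18, h = 5.
Upper quartile ≈ 43 + ((120 − 114) / 18) × 5 = 44.6667

44.67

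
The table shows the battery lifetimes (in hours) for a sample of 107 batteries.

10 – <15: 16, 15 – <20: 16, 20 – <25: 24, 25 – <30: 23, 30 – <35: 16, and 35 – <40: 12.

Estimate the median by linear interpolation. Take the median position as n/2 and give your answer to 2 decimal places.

Cumulative frequencies: 16, 32, 56, 79, 95, 107
n = 107; position = n/2 = 53.5.
This falls in the class 20 – <25: L = 20, F = 32, f = 24, h = 5.
Median ≈ 20 + ((53.5 − 32) / 24) × 5 = 24.4792

24.48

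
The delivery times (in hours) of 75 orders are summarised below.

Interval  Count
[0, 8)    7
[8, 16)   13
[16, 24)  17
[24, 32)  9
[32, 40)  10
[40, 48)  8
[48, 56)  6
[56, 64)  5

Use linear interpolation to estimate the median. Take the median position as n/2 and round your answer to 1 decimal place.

Cumulative frequencies: 7, 20, 37, 46, 56, 64, 70, 75
n = 75; position = n/2 = 37.5.
This falls in the class [24, 32): L = 24, F = 37, f = 9, h = 8.
Median ≈ 24 + ((37.5 − 37) / 9) × 8 = 24.4444

24.4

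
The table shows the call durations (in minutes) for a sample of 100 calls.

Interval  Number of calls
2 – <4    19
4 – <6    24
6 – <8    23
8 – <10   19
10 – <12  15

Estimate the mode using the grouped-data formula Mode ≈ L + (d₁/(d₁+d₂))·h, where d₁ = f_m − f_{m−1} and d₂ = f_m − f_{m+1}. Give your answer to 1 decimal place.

Modal class: 4 – <6 (highest frequency 24).
d₁ = 24 − 19 = 5, d₂ = 24 − 23 = 1
Mode ≈ 4 + (5/(5+1)) × 2 = 4 + 1.6667 = 5.6667

5.7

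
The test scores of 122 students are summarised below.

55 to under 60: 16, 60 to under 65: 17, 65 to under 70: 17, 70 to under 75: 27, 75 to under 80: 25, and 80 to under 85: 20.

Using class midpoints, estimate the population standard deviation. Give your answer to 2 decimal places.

8.15

Midpoints: 57.5, 62.5, 67.5, 72.5, 77.5, 82.5
n = 122, Σfm = 8675, mean = 71.1066
Σfm² = 624962.5
Σf(m − x̄)² = Σfm² − (Σfm)²/n = 624962.5 − 8675²/122 = 8113.1148
Population variance = 8113.1148 / 122 = 66.5009
Standard deviation = √66.5009 = 8.1548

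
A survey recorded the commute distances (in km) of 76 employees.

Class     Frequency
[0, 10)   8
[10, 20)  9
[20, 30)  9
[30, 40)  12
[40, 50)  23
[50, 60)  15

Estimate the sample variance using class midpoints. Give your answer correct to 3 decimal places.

Midpoints: 5, 15, 25, 35, 45, 55
n = 76, Σfm = 2680, mean = 35.2632
Σfm² = 114500
Σf(m − x̄)² = Σfm² − (Σfm)²/n = 114500 − 2680²/76 = 19994.7368
Sample variance = 19994.7368 / 75 = 266.5965

266.596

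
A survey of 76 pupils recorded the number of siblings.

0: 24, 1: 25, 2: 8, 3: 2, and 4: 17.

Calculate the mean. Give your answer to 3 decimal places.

1.513

Values: 0, 1, 2, 3, 4
Σfx = 24×0 + 25×1 + 8×2 + 2×3 + 17×4 = 115
n = Σf = 76
Mean = 115 / 76 = 1.5132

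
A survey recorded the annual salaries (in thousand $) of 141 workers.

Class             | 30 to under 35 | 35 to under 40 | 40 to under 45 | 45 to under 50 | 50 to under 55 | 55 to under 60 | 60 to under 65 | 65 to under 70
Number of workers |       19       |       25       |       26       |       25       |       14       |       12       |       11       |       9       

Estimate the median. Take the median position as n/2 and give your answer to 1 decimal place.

Cumulative frequencies: 19, 44, 70, 95, 109, 121, 132, 141
n = 141; position = n/2 = 70.5.
This falls in the class 45 to under 50: L = 45, F = 70, f = 25, h = 5.
Median ≈ 45 + ((70.5 − 70) / 25) × 5 = 45.1000

45.1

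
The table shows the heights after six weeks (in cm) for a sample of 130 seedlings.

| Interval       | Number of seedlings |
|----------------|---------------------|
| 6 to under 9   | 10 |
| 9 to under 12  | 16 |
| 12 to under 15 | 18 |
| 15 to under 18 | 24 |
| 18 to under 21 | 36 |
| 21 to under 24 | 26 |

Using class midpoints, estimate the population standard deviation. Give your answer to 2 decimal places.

Midpoints: 7.5, 10.5, 13.5, 16.5, 19.5, 22.5
n = 130, Σfm = 2169, mean = 16.6846
Σfm² = 38992.5
Σf(m − x̄)² = Σfm² − (Σfm)²/n = 38992.5 − 2169²/130 = 2803.5692
Population variance = 2803.5692 / 130 = 21.5659
Standard deviation = √21.5659 = 4.6439

4.64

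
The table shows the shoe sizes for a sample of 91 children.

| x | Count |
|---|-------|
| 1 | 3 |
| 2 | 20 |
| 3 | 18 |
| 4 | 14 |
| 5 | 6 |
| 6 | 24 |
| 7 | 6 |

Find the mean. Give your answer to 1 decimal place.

4.1

Values: 1, 2, 3, 4, 5, 6, 7
Σfx = 3×1 + 20×2 + 18×3 + 14×4 + 6×5 + 24×6 + 6×7 = 369
n = Σf = 91
Mean = 369 / 91 = 4.0549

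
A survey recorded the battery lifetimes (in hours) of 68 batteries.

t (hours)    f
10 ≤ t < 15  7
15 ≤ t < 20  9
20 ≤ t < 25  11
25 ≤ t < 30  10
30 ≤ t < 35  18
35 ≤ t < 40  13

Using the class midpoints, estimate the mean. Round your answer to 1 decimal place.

Midpoints: 12.5, 17.5, 22.5, 27.5, 32.5, 37.5
Σfm = 7×12.5 + 9×17.5 + 11×22.5 + 10×27.5 + 18×32.5 + 13×37.5 = 1840
n = Σf = 68
Mean = 1840 / 68 = 27.0588

27.1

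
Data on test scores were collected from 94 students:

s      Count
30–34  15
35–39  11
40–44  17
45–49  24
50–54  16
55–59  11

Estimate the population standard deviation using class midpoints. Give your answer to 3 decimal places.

Midpoints: 32, 37, 42, 47, 52, 57
n = 94, Σfm = 4188, mean = 44.5532
Σfm² = 192426
Σf(m − x̄)² = Σfm² − (Σfm)²/n = 192426 − 4188²/94 = 5837.2340
Population variance = 5837.2340 / 94 = 62.0982
Standard deviation = √62.0982 = 7.8802

7.880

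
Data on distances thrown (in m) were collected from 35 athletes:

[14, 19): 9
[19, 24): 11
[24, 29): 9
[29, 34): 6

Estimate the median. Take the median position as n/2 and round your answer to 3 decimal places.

22.864

Cumulative frequencies: 9, 20, 29, 35
n = 35; position = n/2 = 17.5.
This falls in the class [19, 24): L = 19, F = 9, f = 11, h = 5.
Median ≈ 19 + ((17.5 − 9) / 11) × 5 = 22.8636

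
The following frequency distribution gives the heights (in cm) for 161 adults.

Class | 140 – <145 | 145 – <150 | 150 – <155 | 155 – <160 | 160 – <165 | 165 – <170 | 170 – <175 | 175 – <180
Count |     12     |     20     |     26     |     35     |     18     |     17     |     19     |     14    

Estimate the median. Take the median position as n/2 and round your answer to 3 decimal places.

158.214

Cumulative frequencies: 12, 32, 58, 93, 111, 128, 147, 161
n = 161; position = n/2 = 80.5.
This falls in the class 155 – <160: L = 155, F = 58, f = 35, h = 5.
Median ≈ 155 + ((80.5 − 58) / 35) × 5 = 158.2143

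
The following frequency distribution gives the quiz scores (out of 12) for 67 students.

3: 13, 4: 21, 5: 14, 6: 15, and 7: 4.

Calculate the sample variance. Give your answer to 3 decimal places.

1.445

Values: 3, 4, 5, 6, 7
n = 67, Σfx = 311, mean = 4.6418
Σfx² = 1539
Σf(x − x̄)² = Σfx² − (Σfx)²/n = 1539 − 311²/67 = 95.4030
Sample variance = 95.4030 / 66 = 1.4455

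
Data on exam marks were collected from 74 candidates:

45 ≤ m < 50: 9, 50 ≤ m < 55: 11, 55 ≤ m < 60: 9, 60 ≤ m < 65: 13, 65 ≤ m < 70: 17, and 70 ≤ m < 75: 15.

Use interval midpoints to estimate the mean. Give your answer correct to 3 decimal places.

61.757

Midpoints: 47.5, 52.5, 57.5, 62.5, 67.5, 72.5
Σfm = 9×47.5 + 11×52.5 + 9×57.5 + 13×62.5 + 17×67.5 + 15×72.5 = 4570
n = Σf = 74
Mean = 4570 / 74 = 61.7568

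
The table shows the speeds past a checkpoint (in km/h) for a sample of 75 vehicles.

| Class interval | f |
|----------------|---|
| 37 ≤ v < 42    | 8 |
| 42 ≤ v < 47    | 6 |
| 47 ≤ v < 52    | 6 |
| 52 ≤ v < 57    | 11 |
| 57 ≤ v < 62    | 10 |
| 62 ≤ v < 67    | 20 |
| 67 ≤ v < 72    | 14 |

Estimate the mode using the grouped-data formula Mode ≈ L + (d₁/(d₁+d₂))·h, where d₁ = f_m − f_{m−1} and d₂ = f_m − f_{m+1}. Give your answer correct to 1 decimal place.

Modal class: 62 ≤ v < 67 (highest frequency 20).
d₁ = 20 − 10 = 10, d₂ = 20 − 14 = 6
Mode ≈ 62 + (10/(10+6)) × 5 = 62 + 3.1250 = 65.1250

65.1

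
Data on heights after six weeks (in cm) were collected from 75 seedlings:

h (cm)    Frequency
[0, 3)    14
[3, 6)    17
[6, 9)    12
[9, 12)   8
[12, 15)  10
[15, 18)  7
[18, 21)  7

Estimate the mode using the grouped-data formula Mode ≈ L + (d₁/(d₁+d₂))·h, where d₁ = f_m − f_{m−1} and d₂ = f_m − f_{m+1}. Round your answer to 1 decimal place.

4.1

Modal class: [3, 6) (highest frequency 17).
d₁ = 17 − 14 = 3, d₂ = 17 − 12 = 5
Mode ≈ 3 + (3/(3+5)) × 3 = 3 + 1.1250 = 4.1250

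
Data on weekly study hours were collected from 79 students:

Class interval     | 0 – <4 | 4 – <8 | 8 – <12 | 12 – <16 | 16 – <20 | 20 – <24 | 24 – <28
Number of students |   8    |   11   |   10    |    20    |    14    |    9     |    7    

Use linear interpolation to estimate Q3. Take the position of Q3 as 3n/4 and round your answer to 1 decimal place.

Cumulative frequencies: 8, 19, 29, 49, 63, 72, 79
n = 79; position = 3n/4 = 59.25.
This falls in the class 16 – <20: L = 16, F = 49, f = 14, h = 4.
Upper quartile ≈ 16 + ((59.25 − 49) / 14) × 4 = 18.9286

18.9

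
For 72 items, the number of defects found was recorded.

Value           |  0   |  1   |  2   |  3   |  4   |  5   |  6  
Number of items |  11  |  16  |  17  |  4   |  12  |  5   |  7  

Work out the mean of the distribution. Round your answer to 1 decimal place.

2.5

Values: 0, 1, 2, 3, 4, 5, 6
Σfx = 11×0 + 16×1 + 17×2 + 4×3 + 12×4 + 5×5 + 7×6 = 177
n = Σf = 72
Mean = 177 / 72 = 2.4583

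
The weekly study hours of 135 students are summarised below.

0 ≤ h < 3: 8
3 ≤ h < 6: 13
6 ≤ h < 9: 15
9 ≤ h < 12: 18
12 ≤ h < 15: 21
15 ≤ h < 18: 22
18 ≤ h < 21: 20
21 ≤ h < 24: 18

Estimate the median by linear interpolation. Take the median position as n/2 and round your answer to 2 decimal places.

13.93

Cumulative frequencies: 8, 21, 36, 54, 75, 97, 117, 135
n = 135; position = n/2 = 67.5.
This falls in the class 12 ≤ h < 15: L = 12, F = 54, f = 21, h = 3.
Median ≈ 12 + ((67.5 − 54) / 21) × 3 = 13.9286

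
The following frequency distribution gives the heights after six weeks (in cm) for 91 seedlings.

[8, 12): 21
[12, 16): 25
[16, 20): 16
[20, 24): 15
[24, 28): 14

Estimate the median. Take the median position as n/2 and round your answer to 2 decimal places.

Cumulative frequencies: 21, 46, 62, 77, 91
n = 91; position = n/2 = 45.5.
This falls in the class [12, 16): L = 12, F = 21, f = 25, h = 4.
Median ≈ 12 + ((45.5 − 21) / 25) × 4 = 15.9200

15.92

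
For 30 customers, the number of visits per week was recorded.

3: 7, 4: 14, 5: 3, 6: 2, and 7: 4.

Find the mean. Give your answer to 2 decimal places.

4.40

Values: 3, 4, 5, 6, 7
Σfx = 7×3 + 14×4 + 3×5 + 2×6 + 4×7 = 132
n = Σf = 30
Mean = 132 / 30 = 4.4000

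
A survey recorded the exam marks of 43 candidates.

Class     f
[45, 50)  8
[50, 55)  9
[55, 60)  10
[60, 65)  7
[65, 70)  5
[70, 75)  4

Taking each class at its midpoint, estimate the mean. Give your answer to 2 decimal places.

Midpoints: 47.5, 52.5, 57.5, 62.5, 67.5, 72.5
Σfm = 8×47.5 + 9×52.5 + 10×57.5 + 7×62.5 + 5×67.5 + 4×72.5 = 2492.5
n = Σf = 43
Mean = 2492.5 / 43 = 57.9651

57.97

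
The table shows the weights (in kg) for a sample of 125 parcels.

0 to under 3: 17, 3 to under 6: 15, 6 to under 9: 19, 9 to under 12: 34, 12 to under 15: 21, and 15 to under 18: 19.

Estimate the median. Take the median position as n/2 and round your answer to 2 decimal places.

Cumulative frequencies: 17, 32, 51, 85, 106, 125
n = 125; position = n/2 = 62.5.
This falls in the class 9 to under 12: L = 9, F = 51, f = 34, h = 3.
Median ≈ 9 + ((62.5 − 51) / 34) × 3 = 10.0147

10.01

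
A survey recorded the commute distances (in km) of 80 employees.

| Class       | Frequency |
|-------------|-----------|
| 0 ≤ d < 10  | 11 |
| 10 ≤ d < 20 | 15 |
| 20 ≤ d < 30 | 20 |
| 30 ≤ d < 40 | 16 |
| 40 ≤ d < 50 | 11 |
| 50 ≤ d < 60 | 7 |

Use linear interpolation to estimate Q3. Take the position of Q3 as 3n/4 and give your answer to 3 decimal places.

38.750

Cumulative frequencies: 11, 26, 46, 62, 73, 80
n = 80; position = 3n/4 = 60.
This falls in the class 30 ≤ d < 40: L = 30, F = 46, f = 16, h = 10.
Upper quartile ≈ 30 + ((60 − 46) / 16) × 10 = 38.7500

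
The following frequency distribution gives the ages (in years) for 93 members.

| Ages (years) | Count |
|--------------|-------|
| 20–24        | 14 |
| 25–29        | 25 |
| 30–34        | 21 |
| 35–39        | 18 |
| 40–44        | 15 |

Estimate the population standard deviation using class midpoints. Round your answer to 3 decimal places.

Midpoints: 22, 27, 32, 37, 42
n = 93, Σfm = 2951, mean = 31.7312
Σfm² = 97607
Σf(m − x̄)² = Σfm² − (Σfm)²/n = 97607 − 2951²/93 = 3968.2796
Population variance = 3968.2796 / 93 = 42.6697
Standard deviation = √42.6697 = 6.5322

6.532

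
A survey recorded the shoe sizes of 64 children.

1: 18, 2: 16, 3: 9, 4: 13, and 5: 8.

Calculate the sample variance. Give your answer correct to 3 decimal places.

1.980

Values: 1, 2, 3, 4, 5
n = 64, Σfx = 169, mean = 2.6406
Σfx² = 571
Σf(x − x̄)² = Σfx² − (Σfx)²/n = 571 − 169²/64 = 124.7344
Sample variance = 124.7344 / 63 = 1.9799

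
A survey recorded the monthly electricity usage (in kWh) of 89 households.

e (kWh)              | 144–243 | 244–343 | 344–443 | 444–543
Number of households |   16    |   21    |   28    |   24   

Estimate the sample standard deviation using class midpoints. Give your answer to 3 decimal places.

Midpoints: 193.5, 293.5, 393.5, 493.5
n = 89, Σfm = 32121.5, mean = 360.9157
Σfm² = 12588660.25
Σf(m − x̄)² = Σfm² − (Σfm)²/n = 12588660.25 − 32121.5²/89 = 995505.6180
Sample variance = 995505.6180 / 88 = 11312.5638
Standard deviation = √11312.5638 = 106.3605

106.361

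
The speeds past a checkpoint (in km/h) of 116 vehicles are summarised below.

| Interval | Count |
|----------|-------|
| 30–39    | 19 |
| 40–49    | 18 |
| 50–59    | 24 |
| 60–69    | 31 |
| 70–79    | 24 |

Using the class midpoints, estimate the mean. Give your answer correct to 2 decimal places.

56.48

Midpoints: 34.5, 44.5, 54.5, 64.5, 74.5
Σfm = 19×34.5 + 18×44.5 + 24×54.5 + 31×64.5 + 24×74.5 = 6552
n = Σf = 116
Mean = 6552 / 116 = 56.4828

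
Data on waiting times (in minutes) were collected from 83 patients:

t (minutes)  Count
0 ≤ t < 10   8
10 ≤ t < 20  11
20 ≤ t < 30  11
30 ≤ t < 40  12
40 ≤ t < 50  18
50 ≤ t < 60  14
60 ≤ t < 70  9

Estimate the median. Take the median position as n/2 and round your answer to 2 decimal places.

Cumulative frequencies: 8, 19, 30, 42, 60, 74, 83
n = 83; position = n/2 = 41.5.
This falls in the class 30 ≤ t < 40: L = 30, F = 30, f = 12, h = 10.
Median ≈ 30 + ((41.5 − 30) / 12) × 10 = 39.5833

39.58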